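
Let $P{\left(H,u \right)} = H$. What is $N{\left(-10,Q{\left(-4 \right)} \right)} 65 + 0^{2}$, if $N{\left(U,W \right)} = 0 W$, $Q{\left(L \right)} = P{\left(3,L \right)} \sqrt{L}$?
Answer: $0$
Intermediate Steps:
$Q{\left(L \right)} = 3 \sqrt{L}$
$N{\left(U,W \right)} = 0$
$N{\left(-10,Q{\left(-4 \right)} \right)} 65 + 0^{2} = 0 \cdot 65 + 0^{2} = 0 + 0 = 0$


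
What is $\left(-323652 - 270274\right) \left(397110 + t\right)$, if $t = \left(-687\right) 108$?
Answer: $-191787020364$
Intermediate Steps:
$t = -74196$
$\left(-323652 - 270274\right) \left(397110 + t\right) = \left(-323652 - 270274\right) \left(397110 - 74196\right) = \left(-593926\right) 322914 = -191787020364$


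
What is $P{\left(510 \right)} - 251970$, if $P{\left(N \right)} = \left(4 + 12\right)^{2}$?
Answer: $-251714$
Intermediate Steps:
$P{\left(N \right)} = 256$ ($P{\left(N \right)} = 16^{2} = 256$)
$P{\left(510 \right)} - 251970 = 256 - 251970 = -251714$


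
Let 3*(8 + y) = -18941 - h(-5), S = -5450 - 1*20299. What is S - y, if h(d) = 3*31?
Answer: -58189/3 ≈ -19396.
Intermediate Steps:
h(d) = 93
S = -25749 (S = -5450 - 20299 = -25749)
y = -19058/3 (y = -8 + (-18941 - 1*93)/3 = -8 + (-18941 - 93)/3 = -8 + (1/3)*(-19034) = -8 - 19034/3 = -19058/3 ≈ -6352.7)
S - y = -25749 - 1*(-19058/3) = -25749 + 19058/3 = -58189/3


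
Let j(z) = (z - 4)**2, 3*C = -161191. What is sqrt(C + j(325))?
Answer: 2*sqrt(110949)/3 ≈ 222.06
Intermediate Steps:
C = -161191/3 (C = (1/3)*(-161191) = -161191/3 ≈ -53730.)
j(z) = (-4 + z)**2
sqrt(C + j(325)) = sqrt(-161191/3 + (-4 + 325)**2) = sqrt(-161191/3 + 321**2) = sqrt(-161191/3 + 103041) = sqrt(147932/3) = 2*sqrt(110949)/3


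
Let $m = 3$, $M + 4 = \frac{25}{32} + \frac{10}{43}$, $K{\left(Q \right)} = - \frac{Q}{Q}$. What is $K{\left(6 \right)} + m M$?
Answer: $- \frac{13703}{1376} \approx -9.9586$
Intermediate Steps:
$K{\left(Q \right)} = -1$ ($K{\left(Q \right)} = \left(-1\right) 1 = -1$)
$M = - \frac{4109}{1376}$ ($M = -4 + \left(\frac{25}{32} + \frac{10}{43}\right) = -4 + \frac{1395}{1376} = - \frac{4109}{1376} \approx -2.9862$)
$K{\left(6 \right)} + m M = -1 + 3 \left(- \frac{4109}{1376}\right) = -1 - \frac{12327}{1376} = - \frac{13703}{1376}$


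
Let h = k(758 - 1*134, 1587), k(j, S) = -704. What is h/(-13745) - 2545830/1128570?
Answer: -1139930669/517073155 ≈ -2.2046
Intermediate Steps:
h = -704
h/(-13745) - 2545830/1128570 = -704/(-13745) - 2545830/1128570 = -704*(-1/13745) - 2545830*1/1128570 = 704/13745 - 84861/37619 = -1139930669/517073155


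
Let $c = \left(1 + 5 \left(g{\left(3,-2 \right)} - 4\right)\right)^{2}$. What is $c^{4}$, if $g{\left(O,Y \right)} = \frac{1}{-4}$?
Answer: $\frac{1853020188851841}{65536} \approx 2.8275 \cdot 10^{10}$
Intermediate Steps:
$g{\left(O,Y \right)} = - \frac{1}{4}$
$c = \frac{6561}{16}$ ($c = \left(1 + 5 \left(- \frac{1}{4} - 4\right)\right)^{2} = \left(1 + 5 \left(- \frac{17}{4}\right)\right)^{2} = \left(1 - \frac{85}{4}\right)^{2} = \left(- \frac{81}{4}\right)^{2} = \frac{6561}{16} \approx 410.06$)
$c^{4} = \left(\frac{6561}{16}\right)^{4} = \frac{1853020188851841}{65536}$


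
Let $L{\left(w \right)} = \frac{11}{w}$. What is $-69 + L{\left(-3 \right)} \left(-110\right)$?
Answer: $\frac{1003}{3} \approx 334.33$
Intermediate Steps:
$-69 + L{\left(-3 \right)} \left(-110\right) = -69 + \frac{11}{-3} \left(-110\right) = -69 + 11 \left(- \frac{1}{3}\right) \left(-110\right) = -69 - - \frac{1210}{3} = -69 + \frac{1210}{3} = \frac{1003}{3}$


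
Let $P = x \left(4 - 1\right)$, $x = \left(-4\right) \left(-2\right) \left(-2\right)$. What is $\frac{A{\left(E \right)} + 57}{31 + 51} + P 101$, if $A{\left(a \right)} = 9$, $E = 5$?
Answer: $- \frac{198735}{41} \approx -4847.2$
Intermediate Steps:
$x = -16$ ($x = 8 \left(-2\right) = -16$)
$P = -48$ ($P = - 16 \left(4 - 1\right) = \left(-16\right) 3 = -48$)
$\frac{A{\left(E \right)} + 57}{31 + 51} + P 101 = \frac{9 + 57}{31 + 51} - 4848 = \frac{66}{82} - 4848 = 66 \cdot \frac{1}{82} - 4848 = \frac{33}{41} - 4848 = - \frac{198735}{41}$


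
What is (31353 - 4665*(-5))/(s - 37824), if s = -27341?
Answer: -54678/65165 ≈ -0.83907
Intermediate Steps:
(31353 - 4665*(-5))/(s - 37824) = (31353 - 4665*(-5))/(-27341 - 37824) = (31353 + 23325)/(-65165) = 54678*(-1/65165) = -54678/65165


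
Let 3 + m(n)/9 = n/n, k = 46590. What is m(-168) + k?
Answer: 46572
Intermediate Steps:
m(n) = -18 (m(n) = -27 + 9*(n/n) = -27 + 9*1 = -27 + 9 = -18)
m(-168) + k = -18 + 46590 = 46572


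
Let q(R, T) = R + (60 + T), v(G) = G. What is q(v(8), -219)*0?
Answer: 0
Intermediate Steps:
q(R, T) = 60 + R + T
q(v(8), -219)*0 = (60 + 8 - 219)*0 = -151*0 = 0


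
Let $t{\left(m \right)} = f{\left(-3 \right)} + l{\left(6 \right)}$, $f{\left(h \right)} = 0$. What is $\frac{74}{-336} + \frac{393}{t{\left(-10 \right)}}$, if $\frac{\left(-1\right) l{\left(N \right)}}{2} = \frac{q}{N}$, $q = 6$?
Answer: $- \frac{33049}{168} \approx -196.72$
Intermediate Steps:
$l{\left(N \right)} = - \frac{12}{N}$ ($l{\left(N \right)} = - 2 \frac{6}{N} = - \frac{12}{N}$)
$t{\left(m \right)} = -2$ ($t{\left(m \right)} = 0 - \frac{12}{6} = 0 - 2 = -2$)
$\frac{74}{-336} + \frac{393}{t{\left(-10 \right)}} = \frac{74}{-336} + \frac{393}{-2} = 74 \left(- \frac{1}{336}\right) + 393 \left(- \frac{1}{2}\right) = - \frac{37}{168} - \frac{393}{2} = - \frac{33049}{168}$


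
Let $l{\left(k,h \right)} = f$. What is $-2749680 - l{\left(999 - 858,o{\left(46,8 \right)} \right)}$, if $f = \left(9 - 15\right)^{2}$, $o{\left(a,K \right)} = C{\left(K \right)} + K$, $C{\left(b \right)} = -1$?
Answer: $-2749716$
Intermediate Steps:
$o{\left(a,K \right)} = -1 + K$
$f = 36$ ($f = \left(9 - 15\right)^{2} = \left(-6\right)^{2} = 36$)
$l{\left(k,h \right)} = 36$
$-2749680 - l{\left(999 - 858,o{\left(46,8 \right)} \right)} = -2749680 - 36 = -2749716$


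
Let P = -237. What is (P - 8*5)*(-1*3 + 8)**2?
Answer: -6925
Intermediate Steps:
(P - 8*5)*(-1*3 + 8)**2 = (-237 - 8*5)*(-1*3 + 8)**2 = (-237 - 40)*(-3 + 8)**2 = -277*5**2 = -277*25 = -6925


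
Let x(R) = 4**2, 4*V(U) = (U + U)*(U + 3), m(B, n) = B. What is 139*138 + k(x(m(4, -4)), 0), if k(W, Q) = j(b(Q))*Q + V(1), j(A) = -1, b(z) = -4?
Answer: 19184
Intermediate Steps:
V(U) = U*(3 + U)/2 (V(U) = ((U + U)*(U + 3))/4 = ((2*U)*(3 + U))/4 = (2*U*(3 + U))/4 = U*(3 + U)/2)
x(R) = 16
k(W, Q) = 2 - Q (k(W, Q) = -Q + (1/2)*1*(3 + 1) = -Q + (1/2)*1*4 = -Q + 2 = 2 - Q)
139*138 + k(x(m(4, -4)), 0) = 139*138 + (2 - 1*0) = 19182 + (2 + 0) = 19182 + 2 = 19184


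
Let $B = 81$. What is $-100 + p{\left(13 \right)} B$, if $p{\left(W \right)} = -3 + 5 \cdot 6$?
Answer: $2087$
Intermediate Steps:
$p{\left(W \right)} = 27$ ($p{\left(W \right)} = -3 + 30 = 27$)
$-100 + p{\left(13 \right)} B = -100 + 27 \cdot 81 = -100 + 2187 = 2087$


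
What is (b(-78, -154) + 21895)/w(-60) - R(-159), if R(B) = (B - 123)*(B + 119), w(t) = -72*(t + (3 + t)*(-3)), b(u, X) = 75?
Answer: -45085865/3996 ≈ -11283.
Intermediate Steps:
w(t) = 648 + 144*t (w(t) = -72*(t + (-9 - 3*t)) = -72*(-9 - 2*t) = 648 + 144*t)
R(B) = (-123 + B)*(119 + B)
(b(-78, -154) + 21895)/w(-60) - R(-159) = (75 + 21895)/(648 + 144*(-60)) - (-14637 + (-159)² - 4*(-159)) = 21970/(648 - 8640) - (-14637 + 25281 + 636) = 21970/(-7992) - 1*11280 = 21970*(-1/7992) - 11280 = -10985/3996 - 11280 = -45085865/3996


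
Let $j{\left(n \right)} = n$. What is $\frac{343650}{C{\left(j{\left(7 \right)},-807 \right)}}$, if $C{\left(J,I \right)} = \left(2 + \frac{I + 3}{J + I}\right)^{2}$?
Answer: $\frac{13746000000}{361201} \approx 38056.0$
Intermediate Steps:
$C{\left(J,I \right)} = \left(2 + \frac{3 + I}{I + J}\right)^{2}$
$\frac{343650}{C{\left(j{\left(7 \right)},-807 \right)}} = \frac{343650}{\frac{1}{\left(-807 + 7\right)^{2}} \left(3 + 2 \cdot 7 + 3 \left(-807\right)\right)^{2}} = \frac{343650}{\frac{1}{640000} \left(3 + 14 - 2421\right)^{2}} = \frac{343650}{\frac{1}{640000} \left(-2404\right)^{2}} = \frac{343650}{\frac{1}{640000} \cdot 5779216} = \frac{343650}{\frac{361201}{40000}} = 343650 \cdot \frac{40000}{361201} = \frac{13746000000}{361201}$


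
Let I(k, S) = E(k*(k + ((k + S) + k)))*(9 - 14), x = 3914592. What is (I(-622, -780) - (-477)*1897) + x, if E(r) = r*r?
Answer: -13543480877259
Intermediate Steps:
E(r) = r²
I(k, S) = -5*k²*(S + 3*k)² (I(k, S) = (k*(k + ((k + S) + k)))²*(9 - 14) = (k*(k + ((S + k) + k)))²*(-5) = (k*(k + (S + 2*k)))²*(-5) = (k*(S + 3*k))²*(-5) = (k²*(S + 3*k)²)*(-5) = -5*k²*(S + 3*k)²)
(I(-622, -780) - (-477)*1897) + x = (-5*(-622)²*(-780 + 3*(-622))² - (-477)*1897) + 3914592 = (-5*386884*(-780 - 1866)² - 1*(-904869)) + 3914592 = (-5*386884*(-2646)² + 904869) + 3914592 = (-5*386884*7001316 + 904869) + 3914592 = (-13543485696720 + 904869) + 3914592 = -13543484791851 + 3914592 = -13543480877259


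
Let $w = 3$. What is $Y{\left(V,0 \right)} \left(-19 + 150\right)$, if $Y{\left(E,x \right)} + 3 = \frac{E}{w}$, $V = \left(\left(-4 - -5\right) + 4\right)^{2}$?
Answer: $\frac{2096}{3} \approx 698.67$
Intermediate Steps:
$V = 25$ ($V = \left(\left(-4 + 5\right) + 4\right)^{2} = \left(1 + 4\right)^{2} = 5^{2} = 25$)
$Y{\left(E,x \right)} = -3 + \frac{E}{3}$
$Y{\left(V,0 \right)} \left(-19 + 150\right) = \left(-3 + \frac{1}{3} \cdot 25\right) \left(-19 + 150\right) = \left(-3 + \frac{25}{3}\right) 131 = \frac{16}{3} \cdot 131 = \frac{2096}{3}$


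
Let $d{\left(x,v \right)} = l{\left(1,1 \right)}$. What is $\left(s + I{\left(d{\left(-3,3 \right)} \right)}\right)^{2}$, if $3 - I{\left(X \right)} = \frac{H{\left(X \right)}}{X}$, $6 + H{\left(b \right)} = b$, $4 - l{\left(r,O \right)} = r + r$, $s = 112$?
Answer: $13689$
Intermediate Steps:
$l{\left(r,O \right)} = 4 - 2 r$ ($l{\left(r,O \right)} = 4 - \left(r + r\right) = 4 - 2 r$)
$d{\left(x,v \right)} = 2$ ($d{\left(x,v \right)} = 4 - 2 = 2$)
$H{\left(b \right)} = -6 + b$
$I{\left(X \right)} = 3 - \frac{-6 + X}{X}$
$\left(s + I{\left(d{\left(-3,3 \right)} \right)}\right)^{2} = \left(112 + \left(2 + \frac{6}{2}\right)\right)^{2} = \left(112 + \left(2 + 6 \cdot \frac{1}{2}\right)\right)^{2} = \left(112 + \left(2 + 3\right)\right)^{2} = \left(112 + 5\right)^{2} = 117^{2} = 13689$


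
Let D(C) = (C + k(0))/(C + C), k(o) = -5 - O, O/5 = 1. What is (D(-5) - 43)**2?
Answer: 6889/4 ≈ 1722.3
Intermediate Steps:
O = 5 (O = 5*1 = 5)
k(o) = -10 (k(o) = -5 - 1*5 = -5 - 5 = -10)
D(C) = (-10 + C)/(2*C) (D(C) = (C - 10)/(C + C) = (-10 + C)/((2*C)) = (-10 + C)*(1/(2*C)) = (-10 + C)/(2*C))
(D(-5) - 43)**2 = ((1/2)*(-10 - 5)/(-5) - 43)**2 = ((1/2)*(-1/5)*(-15) - 43)**2 = (3/2 - 43)**2 = (-83/2)**2 = 6889/4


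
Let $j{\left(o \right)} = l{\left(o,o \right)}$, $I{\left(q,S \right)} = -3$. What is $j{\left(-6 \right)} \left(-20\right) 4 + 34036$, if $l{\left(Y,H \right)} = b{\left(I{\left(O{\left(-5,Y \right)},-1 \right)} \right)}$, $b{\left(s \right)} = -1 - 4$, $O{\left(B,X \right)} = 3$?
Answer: $34436$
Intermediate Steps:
$b{\left(s \right)} = -5$ ($b{\left(s \right)} = -1 - 4 = -5$)
$l{\left(Y,H \right)} = -5$
$j{\left(o \right)} = -5$
$j{\left(-6 \right)} \left(-20\right) 4 + 34036 = \left(-5\right) \left(-20\right) 4 + 34036 = 100 \cdot 4 + 34036 = 400 + 34036 = 34436$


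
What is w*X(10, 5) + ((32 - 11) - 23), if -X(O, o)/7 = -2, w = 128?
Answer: 1790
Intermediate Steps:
X(O, o) = 14 (X(O, o) = -7*(-2) = 14)
w*X(10, 5) + ((32 - 11) - 23) = 128*14 + ((32 - 11) - 23) = 1792 + (21 - 23) = 1792 - 2 = 1790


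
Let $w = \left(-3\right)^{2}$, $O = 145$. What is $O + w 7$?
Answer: $208$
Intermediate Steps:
$w = 9$
$O + w 7 = 145 + 9 \cdot 7 = 145 + 63 = 208$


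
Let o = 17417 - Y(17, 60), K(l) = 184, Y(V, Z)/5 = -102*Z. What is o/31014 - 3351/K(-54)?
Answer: -47546393/2853288 ≈ -16.664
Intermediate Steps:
Y(V, Z) = -510*Z (Y(V, Z) = 5*(-102*Z) = -510*Z)
o = 48017 (o = 17417 - (-510)*60 = 17417 - 1*(-30600) = 17417 + 30600 = 48017)
o/31014 - 3351/K(-54) = 48017/31014 - 3351/184 = -47546393/2853288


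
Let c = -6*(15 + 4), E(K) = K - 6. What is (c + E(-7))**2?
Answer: 16129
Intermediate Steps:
E(K) = -6 + K
c = -114 (c = -6*19 = -114)
(c + E(-7))**2 = (-114 + (-6 - 7))**2 = (-114 - 13)**2 = (-127)**2 = 16129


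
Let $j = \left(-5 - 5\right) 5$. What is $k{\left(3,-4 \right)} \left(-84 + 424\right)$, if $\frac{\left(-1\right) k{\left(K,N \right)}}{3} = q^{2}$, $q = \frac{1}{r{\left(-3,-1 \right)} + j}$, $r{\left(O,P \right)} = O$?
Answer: $- \frac{1020}{2809} \approx -0.36312$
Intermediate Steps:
$j = -50$ ($j = \left(-10\right) 5 = -50$)
$q = - \frac{1}{53}$ ($q = \frac{1}{-3 - 50} = \frac{1}{-53} = - \frac{1}{53} \approx -0.018868$)
$k{\left(K,N \right)} = - \frac{3}{2809}$ ($k{\left(K,N \right)} = - 3 \left(- \frac{1}{53}\right)^{2} = \left(-3\right) \frac{1}{2809} = - \frac{3}{2809}$)
$k{\left(3,-4 \right)} \left(-84 + 424\right) = - \frac{3 \left(-84 + 424\right)}{2809} = \left(- \frac{3}{2809}\right) 340 = - \frac{1020}{2809}$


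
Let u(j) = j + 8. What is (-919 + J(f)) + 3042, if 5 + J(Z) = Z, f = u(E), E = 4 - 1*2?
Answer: 2128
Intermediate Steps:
E = 2 (E = 4 - 2 = 2)
u(j) = 8 + j
f = 10 (f = 8 + 2 = 10)
J(Z) = -5 + Z
(-919 + J(f)) + 3042 = (-919 + (-5 + 10)) + 3042 = (-919 + 5) + 3042 = -914 + 3042 = 2128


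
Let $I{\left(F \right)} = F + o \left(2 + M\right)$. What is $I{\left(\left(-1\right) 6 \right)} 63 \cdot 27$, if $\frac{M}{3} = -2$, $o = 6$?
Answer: $-51030$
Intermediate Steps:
$M = -6$ ($M = 3 \left(-2\right) = -6$)
$I{\left(F \right)} = -24 + F$ ($I{\left(F \right)} = F + 6 \left(2 - 6\right) = F + 6 \left(-4\right) = F - 24 = -24 + F$)
$I{\left(\left(-1\right) 6 \right)} 63 \cdot 27 = \left(-24 - 6\right) 63 \cdot 27 = \left(-24 - 6\right) 1701 = \left(-30\right) 1701 = -51030$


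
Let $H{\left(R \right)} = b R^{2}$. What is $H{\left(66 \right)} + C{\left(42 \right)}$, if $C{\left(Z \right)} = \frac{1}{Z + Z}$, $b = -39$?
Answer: $- \frac{14270255}{84} \approx -1.6988 \cdot 10^{5}$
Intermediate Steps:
$H{\left(R \right)} = - 39 R^{2}$
$C{\left(Z \right)} = \frac{1}{2 Z}$
$H{\left(66 \right)} + C{\left(42 \right)} = - 39 \cdot 66^{2} + \frac{1}{2 \cdot 42} = \left(-39\right) 4356 + \frac{1}{2} \cdot \frac{1}{42} = -169884 + \frac{1}{84} = - \frac{14270255}{84}$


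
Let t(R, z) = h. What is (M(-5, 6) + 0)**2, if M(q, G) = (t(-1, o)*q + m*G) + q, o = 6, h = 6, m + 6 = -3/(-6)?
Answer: 4624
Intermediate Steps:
m = -11/2 (m = -6 - 3/(-6) = -6 - 3*(-1/6) = -6 + 1/2 = -11/2 ≈ -5.5000)
t(R, z) = 6
M(q, G) = 7*q - 11*G/2 (M(q, G) = (6*q - 11*G/2) + q = 7*q - 11*G/2)
(M(-5, 6) + 0)**2 = ((7*(-5) - 11/2*6) + 0)**2 = ((-35 - 33) + 0)**2 = (-68 + 0)**2 = (-68)**2 = 4624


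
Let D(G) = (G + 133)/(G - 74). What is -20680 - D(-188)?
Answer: -5418215/262 ≈ -20680.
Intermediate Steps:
D(G) = (133 + G)/(-74 + G)
-20680 - D(-188) = -20680 - (133 - 188)/(-74 - 188) = -20680 - (-55)/(-262) = -20680 - (-1)*(-55)/262 = -20680 - 1*55/262 = -20680 - 55/262 = -5418215/262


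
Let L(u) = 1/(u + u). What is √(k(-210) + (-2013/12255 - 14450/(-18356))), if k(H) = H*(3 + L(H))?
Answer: 7*I*√4510138761025690/18746065 ≈ 25.077*I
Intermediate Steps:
L(u) = 1/(2*u)
k(H) = H*(3 + 1/(2*H))
√(k(-210) + (-2013/12255 - 14450/(-18356))) = √((½ + 3*(-210)) + (-2013/12255 - 14450/(-18356))) = √((½ - 630) + (-2013*1/12255 - 14450*(-1/18356))) = √(-1259/2 + (-671/4085 + 7225/9178)) = √(-1259/2 + 23355687/37492130) = √(-11788970074/18746065) = 7*I*√4510138761025690/18746065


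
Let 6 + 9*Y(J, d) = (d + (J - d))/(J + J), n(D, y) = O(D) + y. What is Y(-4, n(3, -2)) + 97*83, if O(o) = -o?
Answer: 144907/18 ≈ 8050.4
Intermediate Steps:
n(D, y) = y - D (n(D, y) = -D + y = y - D)
Y(J, d) = -11/18 (Y(J, d) = -⅔ + ((d + (J - d))/(J + J))/9 = -⅔ + (J/((2*J)))/9 = -⅔ + (J*(1/(2*J)))/9 = -⅔ + (⅑)*(½) = -⅔ + 1/18 = -11/18)
Y(-4, n(3, -2)) + 97*83 = -11/18 + 97*83 = -11/18 + 8051 = 144907/18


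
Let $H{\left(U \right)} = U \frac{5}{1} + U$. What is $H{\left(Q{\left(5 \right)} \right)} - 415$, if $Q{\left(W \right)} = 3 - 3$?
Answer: $-415$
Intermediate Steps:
$Q{\left(W \right)} = 0$
$H{\left(U \right)} = 6 U$ ($H{\left(U \right)} = U 5 \cdot 1 + U = U 5 + U = 5 U + U = 6 U$)
$H{\left(Q{\left(5 \right)} \right)} - 415 = 6 \cdot 0 - 415 = 0 - 415 = -415$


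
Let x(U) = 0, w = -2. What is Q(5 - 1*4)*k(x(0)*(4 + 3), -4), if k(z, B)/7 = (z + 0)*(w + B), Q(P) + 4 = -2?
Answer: 0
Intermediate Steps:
Q(P) = -6 (Q(P) = -4 - 2 = -6)
k(z, B) = 7*z*(-2 + B) (k(z, B) = 7*((z + 0)*(-2 + B)) = 7*(z*(-2 + B)) = 7*z*(-2 + B))
Q(5 - 1*4)*k(x(0)*(4 + 3), -4) = -42*0*(4 + 3)*(-2 - 4) = -42*0*7*(-6) = -42*0*(-6) = -6*0 = 0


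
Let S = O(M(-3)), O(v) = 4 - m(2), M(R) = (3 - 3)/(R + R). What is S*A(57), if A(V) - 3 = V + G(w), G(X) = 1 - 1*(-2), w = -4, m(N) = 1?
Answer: 189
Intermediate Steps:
M(R) = 0 (M(R) = 0/((2*R)) = 0*(1/(2*R)) = 0)
O(v) = 3 (O(v) = 4 - 1*1 = 4 - 1 = 3)
G(X) = 3 (G(X) = 1 + 2 = 3)
A(V) = 6 + V (A(V) = 3 + (V + 3) = 3 + (3 + V) = 6 + V)
S = 3
S*A(57) = 3*(6 + 57) = 3*63 = 189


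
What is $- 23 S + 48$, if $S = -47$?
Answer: $1129$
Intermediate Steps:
$- 23 S + 48 = \left(-23\right) \left(-47\right) + 48 = 1081 + 48 = 1129$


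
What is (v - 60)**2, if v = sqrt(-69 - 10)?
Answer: (60 - I*sqrt(79))**2 ≈ 3521.0 - 1066.6*I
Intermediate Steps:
v = I*sqrt(79) (v = sqrt(-79) = I*sqrt(79) ≈ 8.8882*I)
(v - 60)**2 = (I*sqrt(79) - 60)**2 = (-60 + I*sqrt(79))**2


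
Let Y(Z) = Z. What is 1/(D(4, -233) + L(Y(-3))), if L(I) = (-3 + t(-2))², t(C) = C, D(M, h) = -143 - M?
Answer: -1/122 ≈ -0.0081967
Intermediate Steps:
L(I) = 25 (L(I) = (-3 - 2)² = (-5)² = 25)
1/(D(4, -233) + L(Y(-3))) = 1/((-143 - 1*4) + 25) = 1/((-143 - 4) + 25) = 1/(-147 + 25) = 1/(-122) = -1/122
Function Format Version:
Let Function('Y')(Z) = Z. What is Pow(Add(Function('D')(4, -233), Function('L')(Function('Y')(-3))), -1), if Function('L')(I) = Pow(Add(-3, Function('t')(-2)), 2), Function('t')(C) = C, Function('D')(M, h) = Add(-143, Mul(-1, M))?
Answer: Rational(-1, 122) ≈ -0.0081967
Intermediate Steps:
Function('L')(I) = 25 (Function('L')(I) = Pow(Add(-3, -2), 2) = Pow(-5, 2) = 25)
Pow(Add(Function('D')(4, -233), Function('L')(Function('Y')(-3))), -1) = Pow(Add(Add(-143, Mul(-1, 4)), 25), -1) = Pow(Add(Add(-143, -4), 25), -1) = Pow(Add(-147, 25), -1) = Pow(-122, -1) = Rational(-1, 122)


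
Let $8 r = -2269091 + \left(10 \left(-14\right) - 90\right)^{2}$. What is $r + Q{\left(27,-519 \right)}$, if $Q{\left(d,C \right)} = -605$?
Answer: $- \frac{2221031}{8} \approx -2.7763 \cdot 10^{5}$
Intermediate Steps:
$r = - \frac{2216191}{8}$ ($r = \frac{-2269091 + \left(10 \left(-14\right) - 90\right)^{2}}{8} = \frac{-2269091 + \left(-140 - 90\right)^{2}}{8} = \frac{-2269091 + \left(-230\right)^{2}}{8} = \frac{-2269091 + 52900}{8} = \frac{1}{8} \left(-2216191\right) = - \frac{2216191}{8} \approx -2.7702 \cdot 10^{5}$)
$r + Q{\left(27,-519 \right)} = - \frac{2216191}{8} - 605 = - \frac{2221031}{8}$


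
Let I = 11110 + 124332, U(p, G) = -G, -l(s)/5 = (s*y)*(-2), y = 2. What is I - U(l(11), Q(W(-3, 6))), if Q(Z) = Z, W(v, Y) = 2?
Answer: 135444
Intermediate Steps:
l(s) = 20*s (l(s) = -5*s*2*(-2) = -5*2*s*(-2) = -(-20)*s = 20*s)
I = 135442
I - U(l(11), Q(W(-3, 6))) = 135442 - (-1)*2 = 135442 - 1*(-2) = 135442 + 2 = 135444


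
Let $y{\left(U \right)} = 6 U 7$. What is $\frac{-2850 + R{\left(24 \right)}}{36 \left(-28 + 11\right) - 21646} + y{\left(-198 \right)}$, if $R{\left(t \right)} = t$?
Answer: $- \frac{92547351}{11129} \approx -8315.9$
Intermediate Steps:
$y{\left(U \right)} = 42 U$
$\frac{-2850 + R{\left(24 \right)}}{36 \left(-28 + 11\right) - 21646} + y{\left(-198 \right)} = \frac{-2850 + 24}{36 \left(-28 + 11\right) - 21646} + 42 \left(-198\right) = - \frac{2826}{36 \left(-17\right) - 21646} - 8316 = - \frac{2826}{-612 - 21646} - 8316 = - \frac{2826}{-22258} - 8316 = \left(-2826\right) \left(- \frac{1}{22258}\right) - 8316 = \frac{1413}{11129} - 8316 = - \frac{92547351}{11129}$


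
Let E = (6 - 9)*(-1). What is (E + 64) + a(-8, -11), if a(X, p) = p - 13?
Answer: 43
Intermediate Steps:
a(X, p) = -13 + p
E = 3 (E = -3*(-1) = 3)
(E + 64) + a(-8, -11) = (3 + 64) + (-13 - 11) = 67 - 24 = 43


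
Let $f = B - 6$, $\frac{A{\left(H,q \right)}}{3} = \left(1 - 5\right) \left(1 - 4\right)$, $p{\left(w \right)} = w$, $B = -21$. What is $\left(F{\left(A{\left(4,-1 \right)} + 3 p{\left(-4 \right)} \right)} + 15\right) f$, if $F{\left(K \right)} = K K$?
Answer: $-15957$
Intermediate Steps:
$A{\left(H,q \right)} = 36$ ($A{\left(H,q \right)} = 3 \left(1 - 5\right) \left(1 - 4\right) = 3 \left(\left(-4\right) \left(-3\right)\right) = 3 \cdot 12 = 36$)
$F{\left(K \right)} = K^{2}$
$f = -27$ ($f = -21 - 6 = -27$)
$\left(F{\left(A{\left(4,-1 \right)} + 3 p{\left(-4 \right)} \right)} + 15\right) f = \left(\left(36 + 3 \left(-4\right)\right)^{2} + 15\right) \left(-27\right) = \left(\left(36 - 12\right)^{2} + 15\right) \left(-27\right) = \left(24^{2} + 15\right) \left(-27\right) = \left(576 + 15\right) \left(-27\right) = 591 \left(-27\right) = -15957$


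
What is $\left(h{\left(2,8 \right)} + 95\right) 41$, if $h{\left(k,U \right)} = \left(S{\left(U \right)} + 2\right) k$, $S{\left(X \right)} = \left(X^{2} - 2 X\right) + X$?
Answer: $8651$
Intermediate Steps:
$S{\left(X \right)} = X^{2} - X$
$h{\left(k,U \right)} = k \left(2 + U \left(-1 + U\right)\right)$ ($h{\left(k,U \right)} = \left(U \left(-1 + U\right) + 2\right) k = \left(2 + U \left(-1 + U\right)\right) k = k \left(2 + U \left(-1 + U\right)\right)$)
$\left(h{\left(2,8 \right)} + 95\right) 41 = \left(2 \left(2 + 8 \left(-1 + 8\right)\right) + 95\right) 41 = \left(2 \left(2 + 8 \cdot 7\right) + 95\right) 41 = \left(2 \left(2 + 56\right) + 95\right) 41 = \left(2 \cdot 58 + 95\right) 41 = \left(116 + 95\right) 41 = 211 \cdot 41 = 8651$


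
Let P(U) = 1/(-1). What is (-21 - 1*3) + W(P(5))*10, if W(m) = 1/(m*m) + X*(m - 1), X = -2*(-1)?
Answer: -54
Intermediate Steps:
X = 2
P(U) = -1
W(m) = -2 + m⁻² + 2*m (W(m) = 1/(m*m) + 2*(m - 1) = m⁻² + 2*(-1 + m) = m⁻² + (-2 + 2*m) = -2 + m⁻² + 2*m)
(-21 - 1*3) + W(P(5))*10 = (-21 - 1*3) + (-2 + (-1)⁻² + 2*(-1))*10 = (-21 - 3) + (-2 + 1 - 2)*10 = -24 - 3*10 = -24 - 30 = -54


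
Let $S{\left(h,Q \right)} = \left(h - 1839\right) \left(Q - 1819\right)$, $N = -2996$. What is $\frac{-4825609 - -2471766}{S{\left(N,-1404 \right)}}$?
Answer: $- \frac{2353843}{15583205} \approx -0.15105$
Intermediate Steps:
$S{\left(h,Q \right)} = \left(-1839 + h\right) \left(-1819 + Q\right)$
$\frac{-4825609 - -2471766}{S{\left(N,-1404 \right)}} = \frac{-4825609 - -2471766}{3345141 - -2581956 - -5449724 - -4206384} = \frac{-4825609 + 2471766}{3345141 + 2581956 + 5449724 + 4206384} = - \frac{2353843}{15583205}$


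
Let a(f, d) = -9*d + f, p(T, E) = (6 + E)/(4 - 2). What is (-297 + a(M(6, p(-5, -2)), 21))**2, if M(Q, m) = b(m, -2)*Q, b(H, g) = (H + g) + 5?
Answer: 207936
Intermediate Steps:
b(H, g) = 5 + H + g
p(T, E) = 3 + E/2 (p(T, E) = (6 + E)/2 = (6 + E)*(1/2) = 3 + E/2)
M(Q, m) = Q*(3 + m) (M(Q, m) = (5 + m - 2)*Q = (3 + m)*Q = Q*(3 + m))
a(f, d) = f - 9*d
(-297 + a(M(6, p(-5, -2)), 21))**2 = (-297 + (6*(3 + (3 + (1/2)*(-2))) - 9*21))**2 = (-297 + (6*(3 + (3 - 1)) - 189))**2 = (-297 + (6*(3 + 2) - 189))**2 = (-297 + (6*5 - 189))**2 = (-297 + (30 - 189))**2 = (-297 - 159)**2 = (-456)**2 = 207936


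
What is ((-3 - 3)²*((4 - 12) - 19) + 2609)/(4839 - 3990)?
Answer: 1637/849 ≈ 1.9282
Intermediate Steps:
((-3 - 3)²*((4 - 12) - 19) + 2609)/(4839 - 3990) = ((-6)²*(-8 - 19) + 2609)/849 = (36*(-27) + 2609)*(1/849) = (-972 + 2609)*(1/849) = 1637*(1/849) = 1637/849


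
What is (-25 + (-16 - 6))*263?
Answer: -12361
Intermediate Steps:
(-25 + (-16 - 6))*263 = (-25 - 22)*263 = -47*263 = -12361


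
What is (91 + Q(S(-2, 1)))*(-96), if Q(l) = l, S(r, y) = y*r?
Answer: -8544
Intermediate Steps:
S(r, y) = r*y
(91 + Q(S(-2, 1)))*(-96) = (91 - 2*1)*(-96) = (91 - 2)*(-96) = 89*(-96) = -8544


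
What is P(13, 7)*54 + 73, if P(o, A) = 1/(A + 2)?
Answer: 79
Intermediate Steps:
P(o, A) = 1/(2 + A)
P(13, 7)*54 + 73 = 54/(2 + 7) + 73 = 54/9 + 73 = (1/9)*54 + 73 = 6 + 73 = 79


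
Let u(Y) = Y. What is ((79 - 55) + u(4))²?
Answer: 784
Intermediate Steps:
((79 - 55) + u(4))² = ((79 - 55) + 4)² = (24 + 4)² = 28² = 784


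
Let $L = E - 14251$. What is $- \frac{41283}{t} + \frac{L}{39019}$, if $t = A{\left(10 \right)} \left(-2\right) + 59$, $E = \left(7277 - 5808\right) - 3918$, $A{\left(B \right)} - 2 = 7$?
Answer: $- \frac{1611506077}{1599779} \approx -1007.3$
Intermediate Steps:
$A{\left(B \right)} = 9$ ($A{\left(B \right)} = 2 + 7 = 9$)
$E = -2449$ ($E = \left(7277 - 5808\right) - 3918 = 1469 - 3918 = -2449$)
$L = -16700$ ($L = -2449 - 14251 = -16700$)
$t = 41$ ($t = 9 \left(-2\right) + 59 = -18 + 59 = 41$)
$- \frac{41283}{t} + \frac{L}{39019} = - \frac{41283}{41} - \frac{16700}{39019} = - \frac{1611506077}{1599779}$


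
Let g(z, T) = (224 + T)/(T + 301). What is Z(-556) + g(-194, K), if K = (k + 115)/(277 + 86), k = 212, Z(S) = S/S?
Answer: 63743/36530 ≈ 1.7449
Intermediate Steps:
Z(S) = 1
K = 109/121 (K = (212 + 115)/(277 + 86) = 327/363 = 327*(1/363) = 109/121 ≈ 0.90083)
g(z, T) = (224 + T)/(301 + T)
Z(-556) + g(-194, K) = 1 + (224 + 109/121)/(301 + 109/121) = 1 + (27213/121)/(36530/121) = 1 + (121/36530)*(27213/121) = 1 + 27213/36530 = 63743/36530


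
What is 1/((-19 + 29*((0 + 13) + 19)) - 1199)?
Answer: -1/290 ≈ -0.0034483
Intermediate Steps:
1/((-19 + 29*((0 + 13) + 19)) - 1199) = 1/((-19 + 29*(13 + 19)) - 1199) = 1/((-19 + 29*32) - 1199) = 1/((-19 + 928) - 1199) = 1/(909 - 1199) = 1/(-290) = -1/290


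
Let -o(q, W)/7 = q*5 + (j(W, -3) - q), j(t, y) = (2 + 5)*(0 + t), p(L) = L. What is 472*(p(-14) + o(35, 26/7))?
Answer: -555072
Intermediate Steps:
j(t, y) = 7*t
o(q, W) = -49*W - 28*q (o(q, W) = -7*(q*5 + (7*W - q)) = -7*(5*q + (-q + 7*W)) = -7*(4*q + 7*W) = -49*W - 28*q)
472*(p(-14) + o(35, 26/7)) = 472*(-14 + (-1274/7 - 28*35)) = 472*(-14 + (-1274/7 - 980)) = 472*(-14 + (-49*26/7 - 980)) = 472*(-14 + (-182 - 980)) = 472*(-14 - 1162) = 472*(-1176) = -555072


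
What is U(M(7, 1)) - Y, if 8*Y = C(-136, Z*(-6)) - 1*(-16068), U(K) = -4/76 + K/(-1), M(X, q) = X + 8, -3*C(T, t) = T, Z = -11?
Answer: -231331/114 ≈ -2029.2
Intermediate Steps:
C(T, t) = -T/3
M(X, q) = 8 + X
U(K) = -1/19 - K (U(K) = -4*1/76 + K*(-1) = -1/19 - K)
Y = 12085/6 (Y = (-⅓*(-136) - 1*(-16068))/8 = (136/3 + 16068)/8 = (⅛)*(48340/3) = 12085/6 ≈ 2014.2)
U(M(7, 1)) - Y = (-1/19 - (8 + 7)) - 1*12085/6 = (-1/19 - 1*15) - 12085/6 = (-1/19 - 15) - 12085/6 = -286/19 - 12085/6 = -231331/114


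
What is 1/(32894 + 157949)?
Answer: 1/190843 ≈ 5.2399e-6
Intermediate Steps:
1/(32894 + 157949) = 1/190843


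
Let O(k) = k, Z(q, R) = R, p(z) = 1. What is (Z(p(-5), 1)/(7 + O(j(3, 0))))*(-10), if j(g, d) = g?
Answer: -1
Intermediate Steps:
(Z(p(-5), 1)/(7 + O(j(3, 0))))*(-10) = (1/(7 + 3))*(-10) = (1/10)*(-10) = (1*(⅒))*(-10) = (⅒)*(-10) = -1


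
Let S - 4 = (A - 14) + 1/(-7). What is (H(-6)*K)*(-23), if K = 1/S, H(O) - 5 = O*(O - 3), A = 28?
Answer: -9499/125 ≈ -75.992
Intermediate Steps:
H(O) = 5 + O*(-3 + O) (H(O) = 5 + O*(O - 3) = 5 + O*(-3 + O))
S = 125/7 (S = 4 + ((28 - 14) + 1/(-7)) = 4 + (14 - ⅐) = 4 + 97/7 = 125/7 ≈ 17.857)
K = 7/125 (K = 1/(125/7) = 7/125 ≈ 0.056000)
(H(-6)*K)*(-23) = ((5 + (-6)² - 3*(-6))*(7/125))*(-23) = ((5 + 36 + 18)*(7/125))*(-23) = (59*(7/125))*(-23) = (413/125)*(-23) = -9499/125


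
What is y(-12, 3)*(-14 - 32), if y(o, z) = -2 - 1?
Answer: 138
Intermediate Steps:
y(o, z) = -3
y(-12, 3)*(-14 - 32) = -3*(-14 - 32) = -3*(-46) = 138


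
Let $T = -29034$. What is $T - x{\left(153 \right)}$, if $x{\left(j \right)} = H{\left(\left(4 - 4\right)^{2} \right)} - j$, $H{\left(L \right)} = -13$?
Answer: $-28868$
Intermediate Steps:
$x{\left(j \right)} = -13 - j$
$T - x{\left(153 \right)} = -29034 - \left(-13 - 153\right) = -29034 - -166 = -29034 + 166 = -28868$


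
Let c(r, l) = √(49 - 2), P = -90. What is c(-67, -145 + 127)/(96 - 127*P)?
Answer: √47/11526 ≈ 0.00059480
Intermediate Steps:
c(r, l) = √47
c(-67, -145 + 127)/(96 - 127*P) = √47/(96 - 127*(-90)) = √47/(96 + 11430) = √47/11526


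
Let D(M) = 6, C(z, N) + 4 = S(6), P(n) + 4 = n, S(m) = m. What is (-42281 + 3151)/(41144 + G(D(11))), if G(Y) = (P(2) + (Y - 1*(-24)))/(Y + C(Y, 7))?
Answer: -15652/16459 ≈ -0.95097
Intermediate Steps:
P(n) = -4 + n
C(z, N) = 2 (C(z, N) = -4 + 6 = 2)
G(Y) = (22 + Y)/(2 + Y) (G(Y) = ((-4 + 2) + (Y - 1*(-24)))/(Y + 2) = (-2 + (Y + 24))/(2 + Y) = (-2 + (24 + Y))/(2 + Y) = (22 + Y)/(2 + Y))
(-42281 + 3151)/(41144 + G(D(11))) = (-42281 + 3151)/(41144 + (22 + 6)/(2 + 6)) = -39130/(41144 + 28/8) = -39130/(41144 + (⅛)*28) = -39130/(41144 + 7/2) = -39130/82295/2 = -39130*2/82295 = -15652/16459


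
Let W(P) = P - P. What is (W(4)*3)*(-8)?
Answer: 0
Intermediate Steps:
W(P) = 0
(W(4)*3)*(-8) = (0*3)*(-8) = 0*(-8) = 0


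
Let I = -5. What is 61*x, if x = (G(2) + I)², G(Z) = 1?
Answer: 976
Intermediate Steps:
x = 16 (x = (1 - 5)² = (-4)² = 16)
61*x = 61*16 = 976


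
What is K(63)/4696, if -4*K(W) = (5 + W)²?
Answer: -289/1174 ≈ -0.24617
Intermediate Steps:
K(W) = -(5 + W)²/4
K(63)/4696 = -(5 + 63)²/4/4696 = -¼*68²*(1/4696) = -¼*4624*(1/4696) = -1156*1/4696 = -289/1174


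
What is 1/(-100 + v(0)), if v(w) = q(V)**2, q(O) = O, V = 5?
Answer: -1/75 ≈ -0.013333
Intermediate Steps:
v(w) = 25 (v(w) = 5**2 = 25)
1/(-100 + v(0)) = 1/(-100 + 25) = 1/(-75) = -1/75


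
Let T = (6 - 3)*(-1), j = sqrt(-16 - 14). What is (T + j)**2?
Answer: (3 - I*sqrt(30))**2 ≈ -21.0 - 32.863*I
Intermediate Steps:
j = I*sqrt(30) (j = sqrt(-30) = I*sqrt(30) ≈ 5.4772*I)
T = -3 (T = 3*(-1) = -3)
(T + j)**2 = (-3 + I*sqrt(30))**2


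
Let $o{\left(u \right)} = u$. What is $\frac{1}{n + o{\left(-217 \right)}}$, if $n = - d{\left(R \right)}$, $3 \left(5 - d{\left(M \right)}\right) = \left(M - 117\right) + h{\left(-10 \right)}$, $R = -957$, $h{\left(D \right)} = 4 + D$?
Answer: $- \frac{1}{582} \approx -0.0017182$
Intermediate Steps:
$d{\left(M \right)} = 46 - \frac{M}{3}$ ($d{\left(M \right)} = 5 - \frac{\left(M - 117\right) + \left(4 - 10\right)}{3} = 5 - \frac{\left(-117 + M\right) - 6}{3} = 5 - \frac{-123 + M}{3} = 5 - \left(-41 + \frac{M}{3}\right) = 46 - \frac{M}{3}$)
$n = -365$ ($n = - (46 - -319) = - (46 + 319) = \left(-1\right) 365 = -365$)
$\frac{1}{n + o{\left(-217 \right)}} = \frac{1}{-365 - 217} = \frac{1}{-582} = - \frac{1}{582}$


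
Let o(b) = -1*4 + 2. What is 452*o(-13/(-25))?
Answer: -904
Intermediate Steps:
o(b) = -2 (o(b) = -4 + 2 = -2)
452*o(-13/(-25)) = 452*(-2) = -904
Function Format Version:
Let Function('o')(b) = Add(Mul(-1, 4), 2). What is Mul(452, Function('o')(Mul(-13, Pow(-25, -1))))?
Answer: -904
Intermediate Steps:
Function('o')(b) = -2 (Function('o')(b) = Add(-4, 2) = -2)
Mul(452, Function('o')(Mul(-13, Pow(-25, -1)))) = Mul(452, -2) = -904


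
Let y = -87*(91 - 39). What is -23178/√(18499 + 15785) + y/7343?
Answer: -4524/7343 - 3863*√8571/2857 ≈ -125.79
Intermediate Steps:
y = -4524 (y = -87*52 = -4524)
-23178/√(18499 + 15785) + y/7343 = -23178/√(18499 + 15785) - 4524/7343 = -23178*√8571/17142 - 4524*1/7343 = -23178*√8571/17142 - 4524/7343 = -3863*√8571/2857 - 4524/7343 = -4524/7343 - 3863*√8571/2857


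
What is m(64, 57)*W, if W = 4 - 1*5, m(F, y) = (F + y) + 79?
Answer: -200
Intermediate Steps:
m(F, y) = 79 + F + y
W = -1 (W = 4 - 5 = -1)
m(64, 57)*W = (79 + 64 + 57)*(-1) = 200*(-1) = -200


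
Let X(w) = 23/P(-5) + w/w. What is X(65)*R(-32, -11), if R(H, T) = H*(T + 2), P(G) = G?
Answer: -5184/5 ≈ -1036.8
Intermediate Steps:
R(H, T) = H*(2 + T)
X(w) = -18/5 (X(w) = 23/(-5) + w/w = 23*(-⅕) + 1 = -23/5 + 1 = -18/5)
X(65)*R(-32, -11) = -(-576)*(2 - 11)/5 = -(-576)*(-9)/5 = -18/5*288 = -5184/5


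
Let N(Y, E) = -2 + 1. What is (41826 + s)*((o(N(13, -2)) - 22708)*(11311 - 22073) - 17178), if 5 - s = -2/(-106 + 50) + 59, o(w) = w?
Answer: 71456774606050/7 ≈ 1.0208e+13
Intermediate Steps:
N(Y, E) = -1
s = -1513/28 (s = 5 - (-2/(-106 + 50) + 59) = 5 - (-2/(-56) + 59) = 5 - (-1/56*(-2) + 59) = 5 - (1/28 + 59) = 5 - 1*1653/28 = 5 - 1653/28 = -1513/28 ≈ -54.036)
(41826 + s)*((o(N(13, -2)) - 22708)*(11311 - 22073) - 17178) = (41826 - 1513/28)*((-1 - 22708)*(11311 - 22073) - 17178) = 1169615*(-22709*(-10762) - 17178)/28 = 1169615*(244394258 - 17178)/28 = (1169615/28)*244377080 = 71456774606050/7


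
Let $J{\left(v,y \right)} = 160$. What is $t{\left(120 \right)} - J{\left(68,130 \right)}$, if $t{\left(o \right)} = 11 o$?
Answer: $1160$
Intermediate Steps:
$t{\left(120 \right)} - J{\left(68,130 \right)} = 11 \cdot 120 - 160 = 1320 - 160 = 1160$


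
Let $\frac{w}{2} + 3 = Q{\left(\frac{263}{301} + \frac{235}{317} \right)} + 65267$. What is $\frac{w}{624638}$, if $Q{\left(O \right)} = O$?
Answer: $\frac{6227449194}{29800542023} \approx 0.20897$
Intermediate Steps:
$w = \frac{12454898388}{95417}$ ($w = -6 + 2 \left(\left(\frac{263}{301} + \frac{235}{317}\right) + 65267\right) = -6 + 2 \left(\frac{154106}{95417} + 65267\right) = -6 + 2 \cdot \frac{6227735445}{95417} = -6 + \frac{12455470890}{95417} = \frac{12454898388}{95417} \approx 1.3053 \cdot 10^{5}$)
$\frac{w}{624638} = \frac{12454898388}{95417 \cdot 624638} = \frac{12454898388}{95417} \cdot \frac{1}{624638} = \frac{6227449194}{29800542023}$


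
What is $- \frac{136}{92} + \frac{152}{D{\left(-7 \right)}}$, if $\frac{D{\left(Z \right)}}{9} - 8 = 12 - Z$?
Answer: $- \frac{4766}{5589} \approx -0.85275$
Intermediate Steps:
$D{\left(Z \right)} = 180 - 9 Z$ ($D{\left(Z \right)} = 72 + 9 \left(12 - Z\right) = 72 - \left(-108 + 9 Z\right) = 180 - 9 Z$)
$- \frac{136}{92} + \frac{152}{D{\left(-7 \right)}} = - \frac{136}{92} + \frac{152}{180 - -63} = \left(-136\right) \frac{1}{92} + \frac{152}{180 + 63} = - \frac{34}{23} + \frac{152}{243} = - \frac{4766}{5589}$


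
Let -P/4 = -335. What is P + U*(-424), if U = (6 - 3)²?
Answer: -2476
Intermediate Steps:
U = 9 (U = 3² = 9)
P = 1340 (P = -4*(-335) = 1340)
P + U*(-424) = 1340 + 9*(-424) = 1340 - 3816 = -2476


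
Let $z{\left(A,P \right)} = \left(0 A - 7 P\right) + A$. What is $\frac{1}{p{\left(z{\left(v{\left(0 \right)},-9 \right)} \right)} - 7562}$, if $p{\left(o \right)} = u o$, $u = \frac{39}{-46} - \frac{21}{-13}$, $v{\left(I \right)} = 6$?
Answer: $- \frac{26}{195235} \approx -0.00013317$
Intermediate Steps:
$u = \frac{459}{598}$ ($u = 39 \left(- \frac{1}{46}\right) - - \frac{21}{13} = - \frac{39}{46} + \frac{21}{13} = \frac{459}{598} \approx 0.76756$)
$z{\left(A,P \right)} = A - 7 P$ ($z{\left(A,P \right)} = \left(0 - 7 P\right) + A = - 7 P + A = A - 7 P$)
$p{\left(o \right)} = \frac{459 o}{598}$
$\frac{1}{p{\left(z{\left(v{\left(0 \right)},-9 \right)} \right)} - 7562} = \frac{1}{\frac{459 \left(6 - -63\right)}{598} - 7562} = \frac{1}{\frac{459 \left(6 + 63\right)}{598} - 7562} = \frac{1}{\frac{459}{598} \cdot 69 - 7562} = \frac{1}{\frac{1377}{26} - 7562} = \frac{1}{- \frac{195235}{26}} = - \frac{26}{195235}$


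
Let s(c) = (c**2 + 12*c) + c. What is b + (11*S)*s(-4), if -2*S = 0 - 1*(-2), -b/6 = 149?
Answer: -498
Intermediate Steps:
b = -894 (b = -6*149 = -894)
s(c) = c**2 + 13*c
S = -1 (S = -(0 - 1*(-2))/2 = -(0 + 2)/2 = -1/2*2 = -1)
b + (11*S)*s(-4) = -894 + (11*(-1))*(-4*(13 - 4)) = -894 - (-44)*9 = -894 - 11*(-36) = -894 + 396 = -498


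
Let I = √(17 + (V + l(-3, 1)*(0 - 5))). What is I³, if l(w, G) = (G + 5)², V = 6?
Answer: -157*I*√157 ≈ -1967.2*I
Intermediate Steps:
l(w, G) = (5 + G)²
I = I*√157 (I = √(17 + (6 + (5 + 1)²*(0 - 5))) = √(17 + (6 + 6²*(-5))) = √(17 + (6 + 36*(-5))) = √(17 + (6 - 180)) = √(17 - 174) = √(-157) = I*√157 ≈ 12.53*I)
I³ = (I*√157)³ = -157*I*√157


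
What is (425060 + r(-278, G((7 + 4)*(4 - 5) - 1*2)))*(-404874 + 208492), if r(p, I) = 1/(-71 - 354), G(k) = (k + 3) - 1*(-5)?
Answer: -35476506294618/425 ≈ -8.3474e+10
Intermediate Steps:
G(k) = 8 + k (G(k) = (3 + k) + 5 = 8 + k)
r(p, I) = -1/425 (r(p, I) = 1/(-425) = -1/425)
(425060 + r(-278, G((7 + 4)*(4 - 5) - 1*2)))*(-404874 + 208492) = (425060 - 1/425)*(-404874 + 208492) = (180650499/425)*(-196382) = -35476506294618/425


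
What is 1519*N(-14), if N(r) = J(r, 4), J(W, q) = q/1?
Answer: 6076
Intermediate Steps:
J(W, q) = q (J(W, q) = q*1 = q)
N(r) = 4
1519*N(-14) = 1519*4 = 6076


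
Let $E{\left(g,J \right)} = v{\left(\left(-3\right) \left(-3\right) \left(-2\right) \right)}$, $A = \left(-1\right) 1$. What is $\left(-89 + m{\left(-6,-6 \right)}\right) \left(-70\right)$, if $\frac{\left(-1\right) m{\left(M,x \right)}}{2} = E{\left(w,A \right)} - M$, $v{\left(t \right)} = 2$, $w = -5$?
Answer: $7350$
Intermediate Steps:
$A = -1$
$E{\left(g,J \right)} = 2$
$m{\left(M,x \right)} = -4 + 2 M$ ($m{\left(M,x \right)} = - 2 \left(2 - M\right) = -4 + 2 M$)
$\left(-89 + m{\left(-6,-6 \right)}\right) \left(-70\right) = \left(-89 + \left(-4 + 2 \left(-6\right)\right)\right) \left(-70\right) = \left(-89 - 16\right) \left(-70\right) = \left(-105\right) \left(-70\right) = 7350$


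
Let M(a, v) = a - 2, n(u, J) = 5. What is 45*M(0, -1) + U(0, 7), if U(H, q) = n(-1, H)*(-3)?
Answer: -105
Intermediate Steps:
U(H, q) = -15 (U(H, q) = 5*(-3) = -15)
M(a, v) = -2 + a
45*M(0, -1) + U(0, 7) = 45*(-2 + 0) - 15 = 45*(-2) - 15 = -90 - 15 = -105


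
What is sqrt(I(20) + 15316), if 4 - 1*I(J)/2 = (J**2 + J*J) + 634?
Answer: 6*sqrt(346) ≈ 111.61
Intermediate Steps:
I(J) = -1260 - 4*J**2 (I(J) = 8 - 2*((J**2 + J*J) + 634) = 8 - 2*((J**2 + J**2) + 634) = 8 - 2*(2*J**2 + 634) = 8 - 2*(634 + 2*J**2) = 8 + (-1268 - 4*J**2) = -1260 - 4*J**2)
sqrt(I(20) + 15316) = sqrt((-1260 - 4*20**2) + 15316) = sqrt((-1260 - 4*400) + 15316) = sqrt((-1260 - 1600) + 15316) = sqrt(-2860 + 15316) = sqrt(12456) = 6*sqrt(346)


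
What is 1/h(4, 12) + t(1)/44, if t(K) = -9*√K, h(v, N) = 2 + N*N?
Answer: -635/3212 ≈ -0.19770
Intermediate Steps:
h(v, N) = 2 + N²
1/h(4, 12) + t(1)/44 = 1/(2 + 12²) + (-9*√1)/44 = 1/(2 + 144) + (-9*1)/44 = 1/146 + (1/44)*(-9) = 1/146 - 9/44 = -635/3212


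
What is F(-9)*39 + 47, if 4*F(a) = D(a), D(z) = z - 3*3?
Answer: -257/2 ≈ -128.50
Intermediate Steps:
D(z) = -9 + z (D(z) = z - 9 = -9 + z)
F(a) = -9/4 + a/4 (F(a) = (-9 + a)/4 = -9/4 + a/4)
F(-9)*39 + 47 = (-9/4 + (¼)*(-9))*39 + 47 = (-9/4 - 9/4)*39 + 47 = -9/2*39 + 47 = -351/2 + 47 = -257/2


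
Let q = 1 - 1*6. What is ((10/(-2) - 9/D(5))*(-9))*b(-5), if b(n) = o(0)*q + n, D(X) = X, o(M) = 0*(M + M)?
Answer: -306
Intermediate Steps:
q = -5 (q = 1 - 6 = -5)
o(M) = 0 (o(M) = 0*(2*M) = 0)
b(n) = n (b(n) = 0*(-5) + n = 0 + n = n)
((10/(-2) - 9/D(5))*(-9))*b(-5) = ((10/(-2) - 9/5)*(-9))*(-5) = ((10*(-½) - 9*⅕)*(-9))*(-5) = ((-5 - 9/5)*(-9))*(-5) = -34/5*(-9)*(-5) = (306/5)*(-5) = -306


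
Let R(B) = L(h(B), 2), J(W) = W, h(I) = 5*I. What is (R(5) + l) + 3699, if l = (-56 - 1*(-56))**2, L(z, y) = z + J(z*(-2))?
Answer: 3674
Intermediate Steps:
L(z, y) = -z (L(z, y) = z + z*(-2) = z - 2*z = -z)
R(B) = -5*B
l = 0 (l = (-56 + 56)**2 = 0**2 = 0)
(R(5) + l) + 3699 = (-5*5 + 0) + 3699 = (-25 + 0) + 3699 = -25 + 3699 = 3674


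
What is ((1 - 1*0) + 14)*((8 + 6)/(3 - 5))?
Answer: -105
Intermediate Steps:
((1 - 1*0) + 14)*((8 + 6)/(3 - 5)) = ((1 + 0) + 14)*(14/(-2)) = (1 + 14)*(14*(-1/2)) = 15*(-7) = -105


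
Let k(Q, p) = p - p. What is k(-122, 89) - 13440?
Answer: -13440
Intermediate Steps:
k(Q, p) = 0
k(-122, 89) - 13440 = 0 - 13440 = -13440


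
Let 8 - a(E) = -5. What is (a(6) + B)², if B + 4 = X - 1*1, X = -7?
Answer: 1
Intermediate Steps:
B = -12 (B = -4 + (-7 - 1*1) = -4 + (-7 - 1) = -4 - 8 = -12)
a(E) = 13 (a(E) = 8 - 1*(-5) = 8 + 5 = 13)
(a(6) + B)² = (13 - 12)² = 1² = 1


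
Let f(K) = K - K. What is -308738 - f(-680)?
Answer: -308738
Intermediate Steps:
f(K) = 0
-308738 - f(-680) = -308738 - 1*0 = -308738 + 0 = -308738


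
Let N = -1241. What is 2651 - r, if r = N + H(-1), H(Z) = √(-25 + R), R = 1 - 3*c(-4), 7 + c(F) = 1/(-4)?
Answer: 3892 - 3*I/2 ≈ 3892.0 - 1.5*I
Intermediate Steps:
c(F) = -29/4 (c(F) = -7 + 1/(-4) = -7 - ¼ = -29/4)
R = 91/4 (R = 1 - 3*(-29/4) = 1 + 87/4 = 91/4 ≈ 22.750)
H(Z) = 3*I/2 (H(Z) = √(-25 + 91/4) = √(-9/4) = 3*I/2)
r = -1241 + 3*I/2 ≈ -1241.0 + 1.5*I
2651 - r = 2651 - (-1241 + 3*I/2) = 2651 + (1241 - 3*I/2) = 3892 - 3*I/2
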